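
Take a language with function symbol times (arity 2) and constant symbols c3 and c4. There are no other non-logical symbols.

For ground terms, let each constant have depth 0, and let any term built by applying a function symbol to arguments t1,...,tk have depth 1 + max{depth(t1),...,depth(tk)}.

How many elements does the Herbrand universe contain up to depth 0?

Let N_k = |{terms of depth ≤ k}|. Then N_0 = 2 and N_k = 2 + N_{k-1}^2 for k ≥ 1 (one summand per function symbol, arity giving the exponent).
N_0 = 2

2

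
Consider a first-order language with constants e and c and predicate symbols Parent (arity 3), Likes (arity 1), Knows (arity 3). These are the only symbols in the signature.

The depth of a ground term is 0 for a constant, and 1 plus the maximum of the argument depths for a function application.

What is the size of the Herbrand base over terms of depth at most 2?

First count ground terms of depth ≤ 2.
With no function symbols every ground term is a constant, so there are exactly 2 ground terms at every depth bound.
N_0 = 2
N_1 = 2
N_2 = 2
Explicitly: e, c.
So |H| = 2.
A ground atom is a predicate applied to a tuple of terms from H, so the count is the sum over predicates of |H|^arity:
  Parent: 2^3 = 8;  Likes: 2;  Knows: 2^3 = 8
Total ground atoms: 8 + 2 + 8 = 18.

18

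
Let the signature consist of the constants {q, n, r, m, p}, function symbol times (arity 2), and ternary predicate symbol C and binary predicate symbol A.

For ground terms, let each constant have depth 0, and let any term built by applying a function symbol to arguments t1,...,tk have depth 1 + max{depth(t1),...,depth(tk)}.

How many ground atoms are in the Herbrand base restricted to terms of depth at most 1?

First count ground terms of depth ≤ 1.
Write N_k for the number of ground terms of depth ≤ k. A term of depth ≤ k is either a constant or a function symbol applied to arguments of depth ≤ k−1, so N_k = 5 + N_{k-1}^2.
N_0 = 5
N_1 = 5 + 5^2 = 30
So |H| = 30.
For each predicate symbol, the number of ground atoms is |H| raised to its arity; summing:
  C: 30^3 = 27000;  A: 30^2 = 900
Total ground atoms: 27000 + 900 = 27900.

27900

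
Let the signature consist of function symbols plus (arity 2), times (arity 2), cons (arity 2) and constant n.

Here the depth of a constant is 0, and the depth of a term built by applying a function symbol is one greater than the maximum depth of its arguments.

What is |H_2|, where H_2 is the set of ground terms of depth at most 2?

49

Count level by level. With function symbols plus/2, times/2, cons/2, the terms of depth ≤ k are the 1 constant together with each function applied to depth-≤(k−1) tuples, so N_k = 1 + N_{k-1}^2 + N_{k-1}^2 + N_{k-1}^2.
N_0 = 1
N_1 = 1 + 1^2 + 1^2 + 1^2 = 4
N_2 = 1 + 4^2 + 4^2 + 4^2 = 49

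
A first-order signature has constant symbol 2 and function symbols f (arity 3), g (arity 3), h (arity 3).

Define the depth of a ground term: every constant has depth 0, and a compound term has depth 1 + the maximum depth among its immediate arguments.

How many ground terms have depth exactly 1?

Write N_k for the number of ground terms of depth ≤ k. A term of depth ≤ k is either a constant or a function symbol applied to arguments of depth ≤ k−1, so N_k = 1 + N_{k-1}^3 + N_{k-1}^3 + N_{k-1}^3.
N_0 = 1
N_1 = 1 + 1^3 + 1^3 + 1^3 = 4
Terms of depth exactly 1: N_1 − N_0 = 4 − 1 = 3.

3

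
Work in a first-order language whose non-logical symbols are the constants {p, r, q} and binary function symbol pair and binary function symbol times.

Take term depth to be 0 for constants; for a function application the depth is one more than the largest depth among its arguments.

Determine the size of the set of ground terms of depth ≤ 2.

Let N_k = |{terms of depth ≤ k}|. Then N_0 = 3 and N_k = 3 + N_{k-1}^2 + N_{k-1}^2 for k ≥ 1 (one summand per function symbol, arity giving the exponent).
N_0 = 3
N_1 = 3 + 3^2 + 3^2 = 21
N_2 = 3 + 21^2 + 21^2 = 885

885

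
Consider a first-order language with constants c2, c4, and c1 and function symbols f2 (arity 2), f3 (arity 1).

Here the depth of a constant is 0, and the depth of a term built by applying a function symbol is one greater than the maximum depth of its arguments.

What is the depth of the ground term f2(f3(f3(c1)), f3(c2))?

depth(f3(c1)) = 1 + depth(c1) = 1 + 0 = 1
depth(f3(f3(c1))) = 1 + depth(f3(c1)) = 1 + 1 = 2
depth(f3(c2)) = 1 + depth(c2) = 1 + 0 = 1
depth(f2(f3(f3(c1)), f3(c2))) = 1 + max(2, 1) = 3

3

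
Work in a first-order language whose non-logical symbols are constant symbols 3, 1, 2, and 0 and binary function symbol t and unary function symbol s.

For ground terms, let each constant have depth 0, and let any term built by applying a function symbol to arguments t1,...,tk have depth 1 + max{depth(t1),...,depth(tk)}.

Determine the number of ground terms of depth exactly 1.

Count level by level. With function symbols t/2, s/1, the terms of depth ≤ k are the 4 constants together with each function applied to depth-≤(k−1) tuples, so N_k = 4 + N_{k-1}^2 + N_{k-1}.
N_0 = 4
N_1 = 4 + 4^2 + 4 = 24
Terms of depth exactly 1: N_1 − N_0 = 24 − 4 = 20.

20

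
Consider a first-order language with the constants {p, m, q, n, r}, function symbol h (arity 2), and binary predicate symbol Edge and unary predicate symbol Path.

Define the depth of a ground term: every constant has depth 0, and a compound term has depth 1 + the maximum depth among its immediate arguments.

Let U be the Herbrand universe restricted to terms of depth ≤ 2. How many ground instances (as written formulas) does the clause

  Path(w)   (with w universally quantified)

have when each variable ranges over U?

Ground terms of depth ≤ 2:
  Count level by level. With function symbols h/2, the terms of depth ≤ k are the 5 constants together with each function applied to depth-≤(k−1) tuples, so N_k = 5 + N_{k-1}^2.
  N_0 = 5
  N_1 = 5 + 5^2 = 30
  N_2 = 5 + 30^2 = 905
So there are 905 ground terms available for substitution.
The variable w ranges independently over the available ground terms, and distinct assignments produce distinct instances.
Number of ground instances = 905.

905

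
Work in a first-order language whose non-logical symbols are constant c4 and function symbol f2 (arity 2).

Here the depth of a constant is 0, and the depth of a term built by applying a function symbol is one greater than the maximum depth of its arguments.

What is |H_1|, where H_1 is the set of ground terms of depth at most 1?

2

Let N_k = |{terms of depth ≤ k}|. Then N_0 = 1 and N_k = 1 + N_{k-1}^2 for k ≥ 1 (one summand per function symbol, arity giving the exponent).
N_0 = 1
N_1 = 1 + 1^2 = 2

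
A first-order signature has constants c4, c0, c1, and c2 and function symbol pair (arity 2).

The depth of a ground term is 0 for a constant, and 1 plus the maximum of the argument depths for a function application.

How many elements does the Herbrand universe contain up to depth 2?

Let N_k count ground terms of depth at most k. Each non-constant term of depth ≤ k is some function symbol applied to depth-≤(k−1) arguments, giving N_k = 4 + N_{k-1}^2.
N_0 = 4
N_1 = 4 + 4^2 = 20
N_2 = 4 + 20^2 = 404

404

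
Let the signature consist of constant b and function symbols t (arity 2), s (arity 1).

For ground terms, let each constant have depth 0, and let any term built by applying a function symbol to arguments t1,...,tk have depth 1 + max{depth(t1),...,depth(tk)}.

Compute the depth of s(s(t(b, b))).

depth(t(b, b)) = 1 + max(0, 0) = 1
depth(s(t(b, b))) = 1 + depth(t(b, b)) = 1 + 1 = 2
depth(s(s(t(b, b)))) = 1 + depth(s(t(b, b))) = 1 + 2 = 3

3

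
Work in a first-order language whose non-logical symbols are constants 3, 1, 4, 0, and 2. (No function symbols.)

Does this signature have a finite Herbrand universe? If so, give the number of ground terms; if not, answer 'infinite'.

There are no function symbols, so every ground term is one of the 5 constants.
The Herbrand universe is {3, 1, 4, 0, 2}, which is finite with 5 elements.

5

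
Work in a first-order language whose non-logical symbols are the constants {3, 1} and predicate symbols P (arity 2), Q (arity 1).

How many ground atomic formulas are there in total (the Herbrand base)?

6

With no function symbols, the Herbrand universe is just the 2 constants.
Ground atoms per predicate: P: 2^2 = 4, Q: 2.
Herbrand base size = 4 + 2 = 6.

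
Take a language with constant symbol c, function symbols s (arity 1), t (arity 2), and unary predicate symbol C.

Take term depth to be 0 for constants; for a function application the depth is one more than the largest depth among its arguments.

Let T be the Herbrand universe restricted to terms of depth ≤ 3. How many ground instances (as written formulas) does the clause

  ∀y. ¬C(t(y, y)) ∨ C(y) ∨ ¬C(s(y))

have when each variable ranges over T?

Ground terms of depth ≤ 3:
  Count level by level. With function symbols s/1, t/2, the terms of depth ≤ k are the 1 constant together with each function applied to depth-≤(k−1) tuples, so N_k = 1 + N_{k-1} + N_{k-1}^2.
  N_0 = 1
  N_1 = 1 + 1 + 1^2 = 3
  N_2 = 1 + 3 + 3^2 = 13
  N_3 = 1 + 13 + 13^2 = 183
So there are 183 ground terms available for substitution.
The variable y ranges independently over the available ground terms, and distinct assignments produce distinct instances.
Number of ground instances = 183.

183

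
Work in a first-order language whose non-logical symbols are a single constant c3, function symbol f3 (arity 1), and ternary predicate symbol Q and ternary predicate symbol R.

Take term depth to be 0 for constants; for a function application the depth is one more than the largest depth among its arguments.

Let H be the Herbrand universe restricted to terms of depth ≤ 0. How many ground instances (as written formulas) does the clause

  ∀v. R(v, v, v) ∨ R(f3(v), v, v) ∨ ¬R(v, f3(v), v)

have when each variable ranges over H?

1

Ground terms of depth ≤ 0:
  If N_k denotes the number of depth-≤k ground terms, the 1 constant gives N_0 = 1, and each function symbol of arity r contributes N_{k-1}^r new terms at level k: N_k = 1 + N_{k-1}.
  N_0 = 1
  Explicitly: c3.
So there is exactly 1 ground term available for substitution.
The body mentions the single quantified variable v; since ground terms form a free algebra, no two substitutions collapse to the same formula.
Number of ground instances = 1.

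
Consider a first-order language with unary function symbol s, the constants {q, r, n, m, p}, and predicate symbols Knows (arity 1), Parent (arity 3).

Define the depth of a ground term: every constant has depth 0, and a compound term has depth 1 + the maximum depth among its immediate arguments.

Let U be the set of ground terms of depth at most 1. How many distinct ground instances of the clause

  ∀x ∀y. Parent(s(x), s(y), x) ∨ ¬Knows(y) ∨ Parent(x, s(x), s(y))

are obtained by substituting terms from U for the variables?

100

Ground terms of depth ≤ 1:
  Count level by level. With function symbols s/1, the terms of depth ≤ k are the 5 constants together with each function applied to depth-≤(k−1) tuples, so N_k = 5 + N_{k-1}.
  N_0 = 5
  N_1 = 5 + 5 = 10
So there are 10 ground terms available for substitution.
There are 2 variables to instantiate (x, y), each occurring in at least one literal, so different choices give different ground instances.
Number of ground instances = 10^2 = 100.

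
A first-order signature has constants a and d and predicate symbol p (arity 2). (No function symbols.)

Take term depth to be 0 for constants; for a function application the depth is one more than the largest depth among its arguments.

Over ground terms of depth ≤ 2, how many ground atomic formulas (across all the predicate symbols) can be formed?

4

First count ground terms of depth ≤ 2.
With no function symbols every ground term is a constant, so there are exactly 2 ground terms at every depth bound.
N_0 = 2
N_1 = 2
N_2 = 2
Explicitly: a, d.
So |H| = 2.
A ground atom is a predicate applied to a tuple of terms from H, so the count is the sum over predicates of |H|^arity:
  p: 2^2 = 4
Total ground atoms: 4.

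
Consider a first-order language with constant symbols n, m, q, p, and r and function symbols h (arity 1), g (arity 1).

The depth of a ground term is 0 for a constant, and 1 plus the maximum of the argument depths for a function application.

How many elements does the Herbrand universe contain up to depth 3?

75

Let N_k count ground terms of depth at most k. Each non-constant term of depth ≤ k is some function symbol applied to depth-≤(k−1) arguments, giving N_k = 5 + N_{k-1} + N_{k-1}.
N_0 = 5
N_1 = 5 + 5 + 5 = 15
N_2 = 5 + 15 + 15 = 35
N_3 = 5 + 35 + 35 = 75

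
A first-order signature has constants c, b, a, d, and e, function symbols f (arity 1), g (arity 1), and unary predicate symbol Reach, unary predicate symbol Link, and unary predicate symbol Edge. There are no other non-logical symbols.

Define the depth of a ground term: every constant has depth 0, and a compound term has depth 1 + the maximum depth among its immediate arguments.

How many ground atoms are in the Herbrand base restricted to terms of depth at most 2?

First count ground terms of depth ≤ 2.
If N_k denotes the number of depth-≤k ground terms, the 5 constants give N_0 = 5, and each function symbol of arity r contributes N_{k-1}^r new terms at level k: N_k = 5 + N_{k-1} + N_{k-1}.
N_0 = 5
N_1 = 5 + 5 + 5 = 15
N_2 = 5 + 15 + 15 = 35
So |H| = 35.
Ground atoms are formed by filling each argument slot of a predicate with a term from H, so an r-ary predicate gives |H|^r atoms:
  Reach: 35;  Link: 35;  Edge: 35
Total ground atoms: 35 + 35 + 35 = 105.

105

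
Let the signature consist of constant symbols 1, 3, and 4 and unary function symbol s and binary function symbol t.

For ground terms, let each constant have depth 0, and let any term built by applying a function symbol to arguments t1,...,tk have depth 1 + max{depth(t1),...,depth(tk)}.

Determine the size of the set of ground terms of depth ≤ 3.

Let N_k count ground terms of depth at most k. Each non-constant term of depth ≤ k is some function symbol applied to depth-≤(k−1) arguments, giving N_k = 3 + N_{k-1} + N_{k-1}^2.
N_0 = 3
N_1 = 3 + 3 + 3^2 = 15
N_2 = 3 + 15 + 15^2 = 243
N_3 = 3 + 243 + 243^2 = 59295

59295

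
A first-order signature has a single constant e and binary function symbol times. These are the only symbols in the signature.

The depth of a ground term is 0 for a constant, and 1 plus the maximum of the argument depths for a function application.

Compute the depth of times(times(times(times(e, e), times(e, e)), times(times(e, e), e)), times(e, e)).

depth(times(e, e)) = 1 + max(0, 0) = 1
depth(times(times(e, e), times(e, e))) = 1 + max(1, 1) = 2
depth(times(times(e, e), e)) = 1 + max(1, 0) = 2
depth(times(times(times(e, e), times(e, e)), times(times(e, e), e))) = 1 + max(2, 2) = 3
depth(times(times(times(times(e, e), times(e, e)), times(times(e, e), e)), times(e, e))) = 1 + max(3, 1) = 4

4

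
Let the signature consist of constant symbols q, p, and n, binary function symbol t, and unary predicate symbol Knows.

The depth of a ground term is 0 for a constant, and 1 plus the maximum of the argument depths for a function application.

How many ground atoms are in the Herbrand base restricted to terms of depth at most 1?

First count ground terms of depth ≤ 1.
Let N_k count ground terms of depth at most k. Each non-constant term of depth ≤ k is some function symbol applied to depth-≤(k−1) arguments, giving N_k = 3 + N_{k-1}^2.
N_0 = 3
N_1 = 3 + 3^2 = 12
Explicitly: q, p, n, t(q, q), t(q, p), t(q, n), t(p, q), t(p, p), t(p, n), t(n, q), t(n, p), t(n, n).
So |H| = 12.
Each predicate of arity r yields |H|^r ground atoms (one per choice of an r-tuple from H):
  Knows: 12
Total ground atoms: 12.

12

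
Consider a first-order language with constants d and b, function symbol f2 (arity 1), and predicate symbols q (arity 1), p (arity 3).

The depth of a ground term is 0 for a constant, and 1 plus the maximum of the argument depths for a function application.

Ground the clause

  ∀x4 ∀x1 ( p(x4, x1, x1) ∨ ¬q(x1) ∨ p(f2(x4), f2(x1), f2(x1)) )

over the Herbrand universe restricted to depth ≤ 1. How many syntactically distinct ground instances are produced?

Ground terms of depth ≤ 1:
  Write N_k for the number of ground terms of depth ≤ k. A term of depth ≤ k is either a constant or a function symbol applied to arguments of depth ≤ k−1, so N_k = 2 + N_{k-1}.
  N_0 = 2
  N_1 = 2 + 2 = 4
  Explicitly: d, b, f2(d), f2(b).
So there are 4 ground terms available for substitution.
Each of x4, x1 ranges independently over the available ground terms, and distinct assignments produce distinct instances.
Number of ground instances = 4^2 = 16.

16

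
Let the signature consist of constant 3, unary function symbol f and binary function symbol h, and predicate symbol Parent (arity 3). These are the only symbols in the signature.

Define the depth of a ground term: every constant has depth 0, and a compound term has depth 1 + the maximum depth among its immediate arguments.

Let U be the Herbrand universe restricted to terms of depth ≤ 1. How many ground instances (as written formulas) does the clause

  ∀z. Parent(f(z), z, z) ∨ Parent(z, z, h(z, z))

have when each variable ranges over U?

Ground terms of depth ≤ 1:
  Let N_k count ground terms of depth at most k. Each non-constant term of depth ≤ k is some function symbol applied to depth-≤(k−1) arguments, giving N_k = 1 + N_{k-1} + N_{k-1}^2.
  N_0 = 1
  N_1 = 1 + 1 + 1^2 = 3
  Explicitly: 3, f(3), h(3, 3).
So there are 3 ground terms available for substitution.
The body mentions the single quantified variable z; since ground terms form a free algebra, no two substitutions collapse to the same formula.
Number of ground instances = 3.

3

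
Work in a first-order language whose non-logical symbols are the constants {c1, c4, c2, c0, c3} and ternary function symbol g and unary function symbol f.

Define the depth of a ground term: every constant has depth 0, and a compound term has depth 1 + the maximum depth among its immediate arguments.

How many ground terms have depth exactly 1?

130

If N_k denotes the number of depth-≤k ground terms, the 5 constants give N_0 = 5, and each function symbol of arity r contributes N_{k-1}^r new terms at level k: N_k = 5 + N_{k-1}^3 + N_{k-1}.
N_0 = 5
N_1 = 5 + 5^3 + 5 = 135
Terms of depth exactly 1: N_1 − N_0 = 135 − 5 = 130.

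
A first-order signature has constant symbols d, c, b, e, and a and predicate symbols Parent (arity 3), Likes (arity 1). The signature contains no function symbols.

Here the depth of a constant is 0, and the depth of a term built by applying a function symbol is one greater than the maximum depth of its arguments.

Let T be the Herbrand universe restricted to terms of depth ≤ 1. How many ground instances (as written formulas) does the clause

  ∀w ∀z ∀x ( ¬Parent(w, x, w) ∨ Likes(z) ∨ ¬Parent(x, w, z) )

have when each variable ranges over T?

125

Ground terms of depth ≤ 1:
  With no function symbols every ground term is a constant, so there are exactly 5 ground terms at every depth bound.
  N_0 = 5
  N_1 = 5
So there are 5 ground terms available for substitution.
The body mentions every one of the 3 quantified variables; since ground terms form a free algebra, no two substitutions collapse to the same formula.
Number of ground instances = 5^3 = 125.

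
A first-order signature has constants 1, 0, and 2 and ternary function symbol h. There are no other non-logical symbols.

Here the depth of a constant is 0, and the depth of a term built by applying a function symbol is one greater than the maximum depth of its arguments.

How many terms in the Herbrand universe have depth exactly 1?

If N_k denotes the number of depth-≤k ground terms, the 3 constants give N_0 = 3, and each function symbol of arity r contributes N_{k-1}^r new terms at level k: N_k = 3 + N_{k-1}^3.
N_0 = 3
N_1 = 3 + 3^3 = 30
Terms of depth exactly 1: N_1 − N_0 = 30 − 3 = 27.

27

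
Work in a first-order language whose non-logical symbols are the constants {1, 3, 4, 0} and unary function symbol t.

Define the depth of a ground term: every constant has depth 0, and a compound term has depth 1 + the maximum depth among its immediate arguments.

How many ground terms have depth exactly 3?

Write N_k for the number of ground terms of depth ≤ k. A term of depth ≤ k is either a constant or a function symbol applied to arguments of depth ≤ k−1, so N_k = 4 + N_{k-1}.
N_0 = 4
N_1 = 4 + 4 = 8
N_2 = 4 + 8 = 12
N_3 = 4 + 12 = 16
Terms of depth exactly 3: N_3 − N_2 = 16 − 12 = 4.

4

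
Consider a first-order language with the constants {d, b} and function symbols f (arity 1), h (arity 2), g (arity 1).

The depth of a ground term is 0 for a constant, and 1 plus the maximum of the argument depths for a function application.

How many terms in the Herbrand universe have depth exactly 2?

112

If N_k denotes the number of depth-≤k ground terms, the 2 constants give N_0 = 2, and each function symbol of arity r contributes N_{k-1}^r new terms at level k: N_k = 2 + N_{k-1} + N_{k-1}^2 + N_{k-1}.
N_0 = 2
N_1 = 2 + 2 + 2^2 + 2 = 10
N_2 = 2 + 10 + 10^2 + 10 = 122
Terms of depth exactly 2: N_2 − N_1 = 122 − 10 = 112.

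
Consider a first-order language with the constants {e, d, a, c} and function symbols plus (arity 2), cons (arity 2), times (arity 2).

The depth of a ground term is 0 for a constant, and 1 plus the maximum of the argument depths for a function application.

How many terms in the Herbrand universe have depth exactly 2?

8064

Write N_k for the number of ground terms of depth ≤ k. A term of depth ≤ k is either a constant or a function symbol applied to arguments of depth ≤ k−1, so N_k = 4 + N_{k-1}^2 + N_{k-1}^2 + N_{k-1}^2.
N_0 = 4
N_1 = 4 + 4^2 + 4^2 + 4^2 = 52
N_2 = 4 + 52^2 + 52^2 + 52^2 = 8116
Terms of depth exactly 2: N_2 − N_1 = 8116 − 52 = 8064.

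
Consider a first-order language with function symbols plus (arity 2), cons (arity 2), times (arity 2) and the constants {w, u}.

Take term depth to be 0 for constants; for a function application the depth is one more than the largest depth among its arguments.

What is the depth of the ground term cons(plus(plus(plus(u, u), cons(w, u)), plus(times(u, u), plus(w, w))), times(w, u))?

4

depth(plus(u, u)) = 1 + max(0, 0) = 1
depth(cons(w, u)) = 1 + max(0, 0) = 1
depth(plus(plus(u, u), cons(w, u))) = 1 + max(1, 1) = 2
depth(times(u, u)) = 1 + max(0, 0) = 1
depth(plus(w, w)) = 1 + max(0, 0) = 1
depth(plus(times(u, u), plus(w, w))) = 1 + max(1, 1) = 2
depth(plus(plus(plus(u, u), cons(w, u)), plus(times(u, u), plus(w, w)))) = 1 + max(2, 2) = 3
depth(times(w, u)) = 1 + max(0, 0) = 1
depth(cons(plus(plus(plus(u, u), cons(w, u)), plus(times(u, u), plus(w, w))), times(w, u))) = 1 + max(3, 1) = 4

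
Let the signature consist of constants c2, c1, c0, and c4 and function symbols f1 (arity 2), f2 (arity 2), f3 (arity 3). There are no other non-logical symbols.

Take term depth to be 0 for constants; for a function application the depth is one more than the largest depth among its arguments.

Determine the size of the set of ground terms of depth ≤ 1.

100

Let N_k = |{terms of depth ≤ k}|. Then N_0 = 4 and N_k = 4 + N_{k-1}^2 + N_{k-1}^2 + N_{k-1}^3 for k ≥ 1 (one summand per function symbol, arity giving the exponent).
N_0 = 4
N_1 = 4 + 4^2 + 4^2 + 4^3 = 100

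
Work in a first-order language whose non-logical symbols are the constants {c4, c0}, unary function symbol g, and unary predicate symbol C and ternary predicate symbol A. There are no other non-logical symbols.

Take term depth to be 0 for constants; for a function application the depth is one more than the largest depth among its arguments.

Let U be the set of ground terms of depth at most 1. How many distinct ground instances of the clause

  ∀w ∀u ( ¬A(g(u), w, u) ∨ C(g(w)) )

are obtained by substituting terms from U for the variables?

16

Ground terms of depth ≤ 1:
  If N_k denotes the number of depth-≤k ground terms, the 2 constants give N_0 = 2, and each function symbol of arity r contributes N_{k-1}^r new terms at level k: N_k = 2 + N_{k-1}.
  N_0 = 2
  N_1 = 2 + 2 = 4
  Explicitly: c4, c0, g(c4), g(c0).
So there are 4 ground terms available for substitution.
The body mentions every one of the 2 quantified variables; since ground terms form a free algebra, no two substitutions collapse to the same formula.
Number of ground instances = 4^2 = 16.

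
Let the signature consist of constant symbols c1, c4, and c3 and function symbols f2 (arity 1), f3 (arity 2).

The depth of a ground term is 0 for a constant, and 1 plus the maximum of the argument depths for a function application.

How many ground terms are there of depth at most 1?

Let N_k count ground terms of depth at most k. Each non-constant term of depth ≤ k is some function symbol applied to depth-≤(k−1) arguments, giving N_k = 3 + N_{k-1} + N_{k-1}^2.
N_0 = 3
N_1 = 3 + 3 + 3^2 = 15

15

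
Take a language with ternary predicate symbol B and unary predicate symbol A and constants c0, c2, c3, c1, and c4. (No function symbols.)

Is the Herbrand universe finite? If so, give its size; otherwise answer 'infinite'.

There are no function symbols, so every ground term is one of the 5 constants.
The Herbrand universe is {c0, c2, c3, c1, c4}, which is finite with 5 elements.

5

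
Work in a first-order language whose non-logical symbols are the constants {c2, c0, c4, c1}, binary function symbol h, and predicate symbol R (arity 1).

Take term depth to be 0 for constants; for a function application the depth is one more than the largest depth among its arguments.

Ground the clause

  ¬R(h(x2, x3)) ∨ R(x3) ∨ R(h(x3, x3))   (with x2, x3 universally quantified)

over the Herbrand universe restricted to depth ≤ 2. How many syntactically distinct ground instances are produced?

Ground terms of depth ≤ 2:
  Write N_k for the number of ground terms of depth ≤ k. A term of depth ≤ k is either a constant or a function symbol applied to arguments of depth ≤ k−1, so N_k = 4 + N_{k-1}^2.
  N_0 = 4
  N_1 = 4 + 4^2 = 20
  N_2 = 4 + 20^2 = 404
So there are 404 ground terms available for substitution.
The clause has 2 distinct variables (x2, x3), each appearing in the body. In the free term algebra distinct substitutions yield syntactically distinct ground instances.
Number of ground instances = 404^2 = 163216.

163216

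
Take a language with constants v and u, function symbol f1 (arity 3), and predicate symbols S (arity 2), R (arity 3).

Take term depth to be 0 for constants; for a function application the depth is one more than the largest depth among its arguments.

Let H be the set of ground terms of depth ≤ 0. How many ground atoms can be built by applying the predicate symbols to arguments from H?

12

First count ground terms of depth ≤ 0.
Let N_k count ground terms of depth at most k. Each non-constant term of depth ≤ k is some function symbol applied to depth-≤(k−1) arguments, giving N_k = 2 + N_{k-1}^3.
N_0 = 2
Explicitly: v, u.
So |H| = 2.
Ground atoms are formed by filling each argument slot of a predicate with a term from H, so an r-ary predicate gives |H|^r atoms:
  S: 2^2 = 4;  R: 2^3 = 8
Total ground atoms: 4 + 8 = 12.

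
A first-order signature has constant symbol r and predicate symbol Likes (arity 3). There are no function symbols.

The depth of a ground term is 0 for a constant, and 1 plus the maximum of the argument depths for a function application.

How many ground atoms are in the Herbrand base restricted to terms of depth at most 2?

First count ground terms of depth ≤ 2.
With no function symbols every ground term is a constant, so there is exactly 1 ground term at every depth bound.
N_0 = 1
N_1 = 1
N_2 = 1
Explicitly: r.
So |H| = 1.
A ground atom is a predicate applied to a tuple of terms from H, so the count is the sum over predicates of |H|^arity:
  Likes: 1^3 = 1
Total ground atoms: 1.

1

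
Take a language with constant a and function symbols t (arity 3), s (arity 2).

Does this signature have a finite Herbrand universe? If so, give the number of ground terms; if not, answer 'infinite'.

The signature has at least one function symbol (t, arity 3) and at least one constant (a).
Iterating t gives infinitely many distinct ground terms: a, t(a, a, a), t(t(a, a, a), t(a, a, a), t(a, a, a)), ...
So the Herbrand universe is infinite.

infinite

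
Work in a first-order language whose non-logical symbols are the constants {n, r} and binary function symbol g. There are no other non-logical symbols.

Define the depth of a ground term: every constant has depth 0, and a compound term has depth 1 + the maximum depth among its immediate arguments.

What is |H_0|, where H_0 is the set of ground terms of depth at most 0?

Write N_k for the number of ground terms of depth ≤ k. A term of depth ≤ k is either a constant or a function symbol applied to arguments of depth ≤ k−1, so N_k = 2 + N_{k-1}^2.
N_0 = 2

2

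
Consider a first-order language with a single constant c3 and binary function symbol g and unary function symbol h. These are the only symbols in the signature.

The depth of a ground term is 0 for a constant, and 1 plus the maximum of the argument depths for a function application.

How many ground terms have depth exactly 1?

2

Write N_k for the number of ground terms of depth ≤ k. A term of depth ≤ k is either a constant or a function symbol applied to arguments of depth ≤ k−1, so N_k = 1 + N_{k-1}^2 + N_{k-1}.
N_0 = 1
N_1 = 1 + 1^2 + 1 = 3
Terms of depth exactly 1: N_1 − N_0 = 3 − 1 = 2.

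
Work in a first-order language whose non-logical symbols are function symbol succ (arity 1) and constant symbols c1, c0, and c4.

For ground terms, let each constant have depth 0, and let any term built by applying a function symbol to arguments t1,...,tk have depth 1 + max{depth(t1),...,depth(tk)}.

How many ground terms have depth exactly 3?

3

Write N_k for the number of ground terms of depth ≤ k. A term of depth ≤ k is either a constant or a function symbol applied to arguments of depth ≤ k−1, so N_k = 3 + N_{k-1}.
N_0 = 3
N_1 = 3 + 3 = 6
N_2 = 3 + 6 = 9
N_3 = 3 + 9 = 12
Terms of depth exactly 3: N_3 − N_2 = 12 − 9 = 3.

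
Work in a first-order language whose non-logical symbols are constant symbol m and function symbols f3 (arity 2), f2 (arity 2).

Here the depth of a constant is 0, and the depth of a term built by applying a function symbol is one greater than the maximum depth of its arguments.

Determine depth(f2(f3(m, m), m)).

2

depth(f3(m, m)) = 1 + max(0, 0) = 1
depth(f2(f3(m, m), m)) = 1 + max(1, 0) = 2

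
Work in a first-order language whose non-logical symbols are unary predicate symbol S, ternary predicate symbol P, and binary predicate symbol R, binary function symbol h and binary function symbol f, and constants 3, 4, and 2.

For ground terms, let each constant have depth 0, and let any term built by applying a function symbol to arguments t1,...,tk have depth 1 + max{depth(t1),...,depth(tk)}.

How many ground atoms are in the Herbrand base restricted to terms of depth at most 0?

39

First count ground terms of depth ≤ 0.
Count level by level. With function symbols h/2, f/2, the terms of depth ≤ k are the 3 constants together with each function applied to depth-≤(k−1) tuples, so N_k = 3 + N_{k-1}^2 + N_{k-1}^2.
N_0 = 3
Explicitly: 3, 4, 2.
So |H| = 3.
A ground atom is a predicate applied to a tuple of terms from H, so the count is the sum over predicates of |H|^arity:
  S: 3;  P: 3^3 = 27;  R: 3^2 = 9
Total ground atoms: 3 + 27 + 9 = 39.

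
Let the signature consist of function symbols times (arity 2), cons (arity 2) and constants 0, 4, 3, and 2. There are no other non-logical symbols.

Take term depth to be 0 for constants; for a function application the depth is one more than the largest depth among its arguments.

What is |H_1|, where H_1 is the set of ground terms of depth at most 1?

Write N_k for the number of ground terms of depth ≤ k. A term of depth ≤ k is either a constant or a function symbol applied to arguments of depth ≤ k−1, so N_k = 4 + N_{k-1}^2 + N_{k-1}^2.
N_0 = 4
N_1 = 4 + 4^2 + 4^2 = 36

36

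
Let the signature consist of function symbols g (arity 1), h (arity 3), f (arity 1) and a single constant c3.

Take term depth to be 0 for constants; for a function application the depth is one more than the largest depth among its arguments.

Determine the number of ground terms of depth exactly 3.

389091

Count level by level. With function symbols g/1, h/3, f/1, the terms of depth ≤ k are the 1 constant together with each function applied to depth-≤(k−1) tuples, so N_k = 1 + N_{k-1} + N_{k-1}^3 + N_{k-1}.
N_0 = 1
N_1 = 1 + 1 + 1^3 + 1 = 4
N_2 = 1 + 4 + 4^3 + 4 = 73
N_3 = 1 + 73 + 73^3 + 73 = 389164
Terms of depth exactly 3: N_3 − N_2 = 389164 − 73 = 389091.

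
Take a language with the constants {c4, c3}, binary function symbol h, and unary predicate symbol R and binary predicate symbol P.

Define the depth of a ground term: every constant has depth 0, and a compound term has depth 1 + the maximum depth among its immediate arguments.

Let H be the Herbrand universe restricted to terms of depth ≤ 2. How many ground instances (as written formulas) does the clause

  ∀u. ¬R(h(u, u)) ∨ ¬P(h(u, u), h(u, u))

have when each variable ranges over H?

38

Ground terms of depth ≤ 2:
  Count level by level. With function symbols h/2, the terms of depth ≤ k are the 2 constants together with each function applied to depth-≤(k−1) tuples, so N_k = 2 + N_{k-1}^2.
  N_0 = 2
  N_1 = 2 + 2^2 = 6
  N_2 = 2 + 6^2 = 38
So there are 38 ground terms available for substitution.
The body mentions the single quantified variable u; since ground terms form a free algebra, no two substitutions collapse to the same formula.
Number of ground instances = 38.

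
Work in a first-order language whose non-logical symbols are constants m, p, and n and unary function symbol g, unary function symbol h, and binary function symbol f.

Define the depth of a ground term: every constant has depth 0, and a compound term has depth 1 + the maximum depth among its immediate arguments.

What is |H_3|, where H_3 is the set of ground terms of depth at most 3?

132498

Let N_k = |{terms of depth ≤ k}|. Then N_0 = 3 and N_k = 3 + N_{k-1} + N_{k-1} + N_{k-1}^2 for k ≥ 1 (one summand per function symbol, arity giving the exponent).
N_0 = 3
N_1 = 3 + 3 + 3 + 3^2 = 18
N_2 = 3 + 18 + 18 + 18^2 = 363
N_3 = 3 + 363 + 363 + 363^2 = 132498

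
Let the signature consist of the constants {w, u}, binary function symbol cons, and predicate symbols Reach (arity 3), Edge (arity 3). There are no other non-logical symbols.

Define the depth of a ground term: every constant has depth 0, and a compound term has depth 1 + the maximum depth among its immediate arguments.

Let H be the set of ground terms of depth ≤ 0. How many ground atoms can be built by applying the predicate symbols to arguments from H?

16

First count ground terms of depth ≤ 0.
Let N_k = |{terms of depth ≤ k}|. Then N_0 = 2 and N_k = 2 + N_{k-1}^2 for k ≥ 1 (one summand per function symbol, arity giving the exponent).
N_0 = 2
So |H| = 2.
For each predicate symbol, the number of ground atoms is |H| raised to its arity; summing:
  Reach: 2^3 = 8;  Edge: 2^3 = 8
Total ground atoms: 8 + 8 = 16.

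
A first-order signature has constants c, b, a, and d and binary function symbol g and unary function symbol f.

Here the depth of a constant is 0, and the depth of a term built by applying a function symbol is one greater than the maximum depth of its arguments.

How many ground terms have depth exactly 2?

If N_k denotes the number of depth-≤k ground terms, the 4 constants give N_0 = 4, and each function symbol of arity r contributes N_{k-1}^r new terms at level k: N_k = 4 + N_{k-1}^2 + N_{k-1}.
N_0 = 4
N_1 = 4 + 4^2 + 4 = 24
N_2 = 4 + 24^2 + 24 = 604
Terms of depth exactly 2: N_2 − N_1 = 604 − 24 = 580.

580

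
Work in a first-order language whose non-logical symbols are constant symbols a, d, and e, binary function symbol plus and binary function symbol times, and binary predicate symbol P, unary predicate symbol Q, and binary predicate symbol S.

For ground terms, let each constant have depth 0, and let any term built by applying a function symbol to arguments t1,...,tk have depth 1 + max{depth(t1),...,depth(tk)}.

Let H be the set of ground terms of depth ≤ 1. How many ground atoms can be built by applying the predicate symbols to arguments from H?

903

First count ground terms of depth ≤ 1.
If N_k denotes the number of depth-≤k ground terms, the 3 constants give N_0 = 3, and each function symbol of arity r contributes N_{k-1}^r new terms at level k: N_k = 3 + N_{k-1}^2 + N_{k-1}^2.
N_0 = 3
N_1 = 3 + 3^2 + 3^2 = 21
So |H| = 21.
Ground atoms are formed by filling each argument slot of a predicate with a term from H, so an r-ary predicate gives |H|^r atoms:
  P: 21^2 = 441;  Q: 21;  S: 21^2 = 441
Total ground atoms: 441 + 21 + 441 = 903.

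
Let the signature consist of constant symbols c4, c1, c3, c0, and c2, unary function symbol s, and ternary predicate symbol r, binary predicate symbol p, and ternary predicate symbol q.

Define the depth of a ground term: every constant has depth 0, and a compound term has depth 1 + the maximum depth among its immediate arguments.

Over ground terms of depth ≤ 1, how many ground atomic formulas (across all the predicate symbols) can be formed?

First count ground terms of depth ≤ 1.
Write N_k for the number of ground terms of depth ≤ k. A term of depth ≤ k is either a constant or a function symbol applied to arguments of depth ≤ k−1, so N_k = 5 + N_{k-1}.
N_0 = 5
N_1 = 5 + 5 = 10
So |H| = 10.
A ground atom is a predicate applied to a tuple of terms from H, so the count is the sum over predicates of |H|^arity:
  r: 10^3 = 1000;  p: 10^2 = 100;  q: 10^3 = 1000
Total ground atoms: 1000 + 100 + 1000 = 2100.

2100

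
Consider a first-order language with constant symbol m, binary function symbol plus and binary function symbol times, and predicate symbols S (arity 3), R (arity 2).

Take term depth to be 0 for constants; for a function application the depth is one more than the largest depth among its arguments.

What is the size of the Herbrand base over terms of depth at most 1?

36

First count ground terms of depth ≤ 1.
If N_k denotes the number of depth-≤k ground terms, the 1 constant gives N_0 = 1, and each function symbol of arity r contributes N_{k-1}^r new terms at level k: N_k = 1 + N_{k-1}^2 + N_{k-1}^2.
N_0 = 1
N_1 = 1 + 1^2 + 1^2 = 3
Explicitly: m, plus(m, m), times(m, m).
So |H| = 3.
A ground atom is a predicate applied to a tuple of terms from H, so the count is the sum over predicates of |H|^arity:
  S: 3^3 = 27;  R: 3^2 = 9
Total ground atoms: 27 + 9 = 36.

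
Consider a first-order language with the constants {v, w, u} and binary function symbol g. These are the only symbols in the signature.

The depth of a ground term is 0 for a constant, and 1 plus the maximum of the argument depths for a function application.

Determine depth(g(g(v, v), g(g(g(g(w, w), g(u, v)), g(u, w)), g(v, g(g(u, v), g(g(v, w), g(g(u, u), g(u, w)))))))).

depth(g(v, v)) = 1 + max(0, 0) = 1
depth(g(w, w)) = 1 + max(0, 0) = 1
depth(g(u, v)) = 1 + max(0, 0) = 1
depth(g(g(w, w), g(u, v))) = 1 + max(1, 1) = 2
depth(g(u, w)) = 1 + max(0, 0) = 1
depth(g(g(g(w, w), g(u, v)), g(u, w))) = 1 + max(2, 1) = 3
depth(g(v, w)) = 1 + max(0, 0) = 1
depth(g(u, u)) = 1 + max(0, 0) = 1
depth(g(g(u, u), g(u, w))) = 1 + max(1, 1) = 2
depth(g(g(v, w), g(g(u, u), g(u, w)))) = 1 + max(1, 2) = 3
depth(g(g(u, v), g(g(v, w), g(g(u, u), g(u, w))))) = 1 + max(1, 3) = 4
depth(g(v, g(g(u, v), g(g(v, w), g(g(u, u), g(u, w)))))) = 1 + max(0, 4) = 5
depth(g(g(g(g(w, w), g(u, v)), g(u, w)), g(v, g(g(u, v), g(g(v, w), g(g(u, u), g(u, w))))))) = 1 + max(3, 5) = 6
depth(g(g(v, v), g(g(g(g(w, w), g(u, v)), g(u, w)), g(v, g(g(u, v), g(g(v, w), g(g(u, u), g(u, w)))))))) = 1 + max(1, 6) = 7

7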